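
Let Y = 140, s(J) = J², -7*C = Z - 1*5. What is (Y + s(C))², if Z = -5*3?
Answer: 52707600/2401 ≈ 21952.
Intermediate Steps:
Z = -15
C = 20/7 (C = -(-15 - 1*5)/7 = -(-15 - 5)/7 = -⅐*(-20) = 20/7 ≈ 2.8571)
(Y + s(C))² = (140 + (20/7)²)² = (140 + 400/49)² = (7260/49)² = 52707600/2401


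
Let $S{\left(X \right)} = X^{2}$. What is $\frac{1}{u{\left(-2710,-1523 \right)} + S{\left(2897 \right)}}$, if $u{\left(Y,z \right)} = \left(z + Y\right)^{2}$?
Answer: $\frac{1}{26310898} \approx 3.8007 \cdot 10^{-8}$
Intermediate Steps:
$u{\left(Y,z \right)} = \left(Y + z\right)^{2}$
$\frac{1}{u{\left(-2710,-1523 \right)} + S{\left(2897 \right)}} = \frac{1}{\left(-2710 - 1523\right)^{2} + 2897^{2}} = \frac{1}{\left(-4233\right)^{2} + 8392609} = \frac{1}{17918289 + 8392609} = \frac{1}{26310898}$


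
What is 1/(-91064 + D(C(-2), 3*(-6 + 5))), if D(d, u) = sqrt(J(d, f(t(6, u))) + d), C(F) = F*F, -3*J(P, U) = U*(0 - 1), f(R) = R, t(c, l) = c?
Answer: -45532/4146326045 - sqrt(6)/8292652090 ≈ -1.0982e-5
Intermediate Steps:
J(P, U) = U/3 (J(P, U) = -U*(0 - 1)/3 = -U*(-1)/3 = -(-1)*U/3 = U/3)
C(F) = F**2
D(d, u) = sqrt(2 + d) (D(d, u) = sqrt((1/3)*6 + d) = sqrt(2 + d))
1/(-91064 + D(C(-2), 3*(-6 + 5))) = 1/(-91064 + sqrt(2 + (-2)**2)) = 1/(-91064 + sqrt(2 + 4)) = 1/(-91064 + sqrt(6))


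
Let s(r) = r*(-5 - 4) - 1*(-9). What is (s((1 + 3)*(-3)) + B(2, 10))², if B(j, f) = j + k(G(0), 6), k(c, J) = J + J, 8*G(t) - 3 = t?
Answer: 17161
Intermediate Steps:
G(t) = 3/8 + t/8
s(r) = 9 - 9*r (s(r) = r*(-9) + 9 = -9*r + 9 = 9 - 9*r)
k(c, J) = 2*J
B(j, f) = 12 + j (B(j, f) = j + 2*6 = j + 12 = 12 + j)
(s((1 + 3)*(-3)) + B(2, 10))² = ((9 - 9*(1 + 3)*(-3)) + (12 + 2))² = ((9 - 36*(-3)) + 14)² = ((9 - 9*(-12)) + 14)² = ((9 + 108) + 14)² = (117 + 14)² = 131² = 17161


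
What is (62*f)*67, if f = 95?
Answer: 394630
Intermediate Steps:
(62*f)*67 = (62*95)*67 = 5890*67 = 394630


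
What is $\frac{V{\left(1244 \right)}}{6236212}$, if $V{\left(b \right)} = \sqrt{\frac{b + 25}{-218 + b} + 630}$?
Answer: $\frac{\sqrt{3154}}{13939768} \approx 4.0288 \cdot 10^{-6}$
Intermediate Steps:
$V{\left(b \right)} = \sqrt{630 + \frac{25 + b}{-218 + b}}$ ($V{\left(b \right)} = \sqrt{\frac{25 + b}{-218 + b} + 630} = \sqrt{630 + \frac{25 + b}{-218 + b}}$)
$\frac{V{\left(1244 \right)}}{6236212} = \frac{\sqrt{\frac{-137315 + 631 \cdot 1244}{-218 + 1244}}}{6236212} = \sqrt{\frac{-137315 + 784964}{1026}} \cdot \frac{1}{6236212} = \sqrt{\frac{1}{1026} \cdot 647649} \cdot \frac{1}{6236212} = \sqrt{\frac{23987}{38}} \cdot \frac{1}{6236212} = \frac{17 \sqrt{3154}}{38} \cdot \frac{1}{6236212} = \frac{\sqrt{3154}}{13939768}$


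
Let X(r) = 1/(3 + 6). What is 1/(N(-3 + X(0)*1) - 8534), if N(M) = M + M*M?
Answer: -81/690812 ≈ -0.00011725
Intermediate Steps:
X(r) = ⅑ (X(r) = 1/9 = ⅑)
N(M) = M + M²
1/(N(-3 + X(0)*1) - 8534) = 1/((-3 + (⅑)*1)*(1 + (-3 + (⅑)*1)) - 8534) = 1/((-3 + ⅑)*(1 + (-3 + ⅑)) - 8534) = 1/(-26*(1 - 26/9)/9 - 8534) = 1/(-26/9*(-17/9) - 8534) = 1/(442/81 - 8534) = 1/(-690812/81) = -81/690812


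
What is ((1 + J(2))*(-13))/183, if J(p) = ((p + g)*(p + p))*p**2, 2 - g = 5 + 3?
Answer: 273/61 ≈ 4.4754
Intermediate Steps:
g = -6 (g = 2 - (5 + 3) = 2 - 1*8 = 2 - 8 = -6)
J(p) = 2*p**3*(-6 + p) (J(p) = ((p - 6)*(p + p))*p**2 = ((-6 + p)*(2*p))*p**2 = (2*p*(-6 + p))*p**2 = 2*p**3*(-6 + p))
((1 + J(2))*(-13))/183 = ((1 + 2*2**3*(-6 + 2))*(-13))/183 = ((1 + 2*8*(-4))*(-13))/183 = ((1 - 64)*(-13))/183 = (-63*(-13))/183 = (1/183)*819 = 273/61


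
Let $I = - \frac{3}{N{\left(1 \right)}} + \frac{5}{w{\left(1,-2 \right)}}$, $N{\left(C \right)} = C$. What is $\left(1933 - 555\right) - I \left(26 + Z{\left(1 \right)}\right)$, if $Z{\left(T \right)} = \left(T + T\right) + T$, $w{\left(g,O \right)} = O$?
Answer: $\frac{3075}{2} \approx 1537.5$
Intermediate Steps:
$Z{\left(T \right)} = 3 T$ ($Z{\left(T \right)} = 2 T + T = 3 T$)
$I = - \frac{11}{2}$ ($I = - \frac{3}{1} + \frac{5}{-2} = \left(-3\right) 1 + 5 \left(- \frac{1}{2}\right) = -3 - \frac{5}{2} = - \frac{11}{2} \approx -5.5$)
$\left(1933 - 555\right) - I \left(26 + Z{\left(1 \right)}\right) = \left(1933 - 555\right) - - \frac{11 \left(26 + 3 \cdot 1\right)}{2} = \left(1933 - 555\right) - - \frac{11 \left(26 + 3\right)}{2} = 1378 - \left(- \frac{11}{2}\right) 29 = 1378 - - \frac{319}{2} = 1378 + \frac{319}{2} = \frac{3075}{2}$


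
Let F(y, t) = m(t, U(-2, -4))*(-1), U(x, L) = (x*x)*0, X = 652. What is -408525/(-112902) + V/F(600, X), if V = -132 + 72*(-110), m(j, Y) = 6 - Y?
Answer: 50641003/37634 ≈ 1345.6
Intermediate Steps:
U(x, L) = 0 (U(x, L) = x**2*0 = 0)
F(y, t) = -6 (F(y, t) = (6 - 1*0)*(-1) = (6 + 0)*(-1) = 6*(-1) = -6)
V = -8052 (V = -132 - 7920 = -8052)
-408525/(-112902) + V/F(600, X) = -408525/(-112902) - 8052/(-6) = -408525*(-1/112902) - 8052*(-1/6) = 136175/37634 + 1342 = 50641003/37634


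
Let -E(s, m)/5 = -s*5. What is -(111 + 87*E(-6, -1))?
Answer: 12939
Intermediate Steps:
E(s, m) = 25*s (E(s, m) = -5*(-s)*5 = -(-25)*s = 25*s)
-(111 + 87*E(-6, -1)) = -(111 + 87*(25*(-6))) = -(111 + 87*(-150)) = -(111 - 13050) = -1*(-12939) = 12939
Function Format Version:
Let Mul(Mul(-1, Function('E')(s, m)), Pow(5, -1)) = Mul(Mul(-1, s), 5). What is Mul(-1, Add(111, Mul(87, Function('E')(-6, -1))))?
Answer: 12939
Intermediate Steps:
Function('E')(s, m) = Mul(25, s) (Function('E')(s, m) = Mul(-5, Mul(Mul(-1, s), 5)) = Mul(-5, Mul(-5, s)) = Mul(25, s))
Mul(-1, Add(111, Mul(87, Function('E')(-6, -1)))) = Mul(-1, Add(111, Mul(87, Mul(25, -6)))) = Mul(-1, Add(111, Mul(87, -150))) = Mul(-1, Add(111, -13050)) = Mul(-1, -12939) = 12939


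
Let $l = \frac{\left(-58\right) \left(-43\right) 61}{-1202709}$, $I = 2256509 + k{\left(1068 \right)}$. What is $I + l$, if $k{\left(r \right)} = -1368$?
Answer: $\frac{2712278224835}{1202709} \approx 2.2551 \cdot 10^{6}$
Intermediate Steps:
$I = 2255141$ ($I = 2256509 - 1368 = 2255141$)
$l = - \frac{152134}{1202709}$ ($l = 2494 \cdot 61 \left(- \frac{1}{1202709}\right) = 152134 \left(- \frac{1}{1202709}\right) = - \frac{152134}{1202709} \approx -0.12649$)
$I + l = 2255141 - \frac{152134}{1202709} = \frac{2712278224835}{1202709}$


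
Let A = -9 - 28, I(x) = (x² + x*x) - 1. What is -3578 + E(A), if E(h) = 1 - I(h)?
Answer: -6314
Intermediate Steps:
I(x) = -1 + 2*x² (I(x) = (x² + x²) - 1 = 2*x² - 1 = -1 + 2*x²)
A = -37
E(h) = 2 - 2*h² (E(h) = 1 - (-1 + 2*h²) = 1 + (1 - 2*h²) = 2 - 2*h²)
-3578 + E(A) = -3578 + (2 - 2*(-37)²) = -3578 + (2 - 2*1369) = -3578 + (2 - 2738) = -3578 - 2736 = -6314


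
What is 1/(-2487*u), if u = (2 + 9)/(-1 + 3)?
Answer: -2/27357 ≈ -7.3107e-5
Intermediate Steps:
u = 11/2 ≈ 5.5000
1/(-2487*u) = 1/(-2487*11/2) = 1/(-27357/2) = -2/27357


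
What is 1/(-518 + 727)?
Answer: 1/209 ≈ 0.0047847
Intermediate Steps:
1/(-518 + 727) = 1/209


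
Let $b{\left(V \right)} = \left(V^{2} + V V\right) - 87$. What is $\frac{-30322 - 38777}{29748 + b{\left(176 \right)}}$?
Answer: $- \frac{69099}{91613} \approx -0.75425$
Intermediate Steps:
$b{\left(V \right)} = -87 + 2 V^{2}$ ($b{\left(V \right)} = \left(V^{2} + V^{2}\right) - 87 = 2 V^{2} - 87 = -87 + 2 V^{2}$)
$\frac{-30322 - 38777}{29748 + b{\left(176 \right)}} = \frac{-30322 - 38777}{29748 - \left(87 - 2 \cdot 176^{2}\right)} = \frac{-30322 - 38777}{29748 + \left(-87 + 2 \cdot 30976\right)} = - \frac{69099}{29748 + \left(-87 + 61952\right)} = - \frac{69099}{29748 + 61865} = - \frac{69099}{91613}$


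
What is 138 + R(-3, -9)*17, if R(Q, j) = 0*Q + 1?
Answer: 155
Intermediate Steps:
R(Q, j) = 1 (R(Q, j) = 0 + 1 = 1)
138 + R(-3, -9)*17 = 138 + 1*17 = 138 + 17 = 155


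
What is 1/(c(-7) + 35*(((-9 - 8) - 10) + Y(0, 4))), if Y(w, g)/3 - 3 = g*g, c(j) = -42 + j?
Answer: 1/1001 ≈ 0.00099900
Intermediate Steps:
Y(w, g) = 9 + 3*g² (Y(w, g) = 9 + 3*(g*g) = 9 + 3*g²)
1/(c(-7) + 35*(((-9 - 8) - 10) + Y(0, 4))) = 1/((-42 - 7) + 35*(((-9 - 8) - 10) + (9 + 3*4²))) = 1/(-49 + 35*((-17 - 10) + (9 + 3*16))) = 1/(-49 + 35*(-27 + (9 + 48))) = 1/(-49 + 35*(-27 + 57)) = 1/(-49 + 35*30) = 1/(-49 + 1050) = 1/1001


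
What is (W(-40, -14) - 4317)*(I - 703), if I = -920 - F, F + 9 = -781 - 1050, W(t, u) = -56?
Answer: -948941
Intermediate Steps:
F = -1840 (F = -9 + (-781 - 1050) = -9 - 1831 = -1840)
I = 920 (I = -920 - 1*(-1840) = -920 + 1840 = 920)
(W(-40, -14) - 4317)*(I - 703) = (-56 - 4317)*(920 - 703) = -4373*217 = -948941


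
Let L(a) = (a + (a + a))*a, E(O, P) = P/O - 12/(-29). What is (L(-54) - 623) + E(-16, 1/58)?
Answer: 7540383/928 ≈ 8125.4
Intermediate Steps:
E(O, P) = 12/29 + P/O (E(O, P) = P/O - 12*(-1/29) = P/O + 12/29 = 12/29 + P/O)
L(a) = 3*a**2 (L(a) = (a + 2*a)*a = (3*a)*a = 3*a**2)
(L(-54) - 623) + E(-16, 1/58) = (3*(-54)**2 - 623) + (12/29 + 1/(58*(-16))) = (3*2916 - 623) + (12/29 + (1/58)*(-1/16)) = (8748 - 623) + (12/29 - 1/928) = 8125 + 383/928 = 7540383/928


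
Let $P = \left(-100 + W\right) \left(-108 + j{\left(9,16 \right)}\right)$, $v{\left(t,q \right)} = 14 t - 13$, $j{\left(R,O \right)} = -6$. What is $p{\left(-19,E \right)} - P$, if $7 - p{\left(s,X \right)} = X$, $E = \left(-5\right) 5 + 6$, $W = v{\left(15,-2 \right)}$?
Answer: $11084$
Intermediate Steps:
$v{\left(t,q \right)} = -13 + 14 t$
$W = 197$ ($W = -13 + 14 \cdot 15 = -13 + 210 = 197$)
$E = -19$ ($E = -25 + 6 = -19$)
$p{\left(s,X \right)} = 7 - X$
$P = -11058$ ($P = \left(-100 + 197\right) \left(-108 - 6\right) = 97 \left(-114\right) = -11058$)
$p{\left(-19,E \right)} - P = \left(7 - -19\right) - -11058 = \left(7 + 19\right) + 11058 = 26 + 11058 = 11084$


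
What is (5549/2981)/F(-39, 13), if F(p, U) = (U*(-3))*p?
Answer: 5549/4534101 ≈ 0.0012238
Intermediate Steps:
F(p, U) = -3*U*p (F(p, U) = (-3*U)*p = -3*U*p)
(5549/2981)/F(-39, 13) = (5549/2981)/((-3*13*(-39))) = (5549*(1/2981))/1521 = (5549/2981)*(1/1521) = 5549/4534101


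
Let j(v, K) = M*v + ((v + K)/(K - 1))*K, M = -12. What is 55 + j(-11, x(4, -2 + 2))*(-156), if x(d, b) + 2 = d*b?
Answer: -19185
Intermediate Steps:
x(d, b) = -2 + b*d (x(d, b) = -2 + d*b = -2 + b*d)
j(v, K) = -12*v + K*(K + v)/(-1 + K) (j(v, K) = -12*v + ((v + K)/(K - 1))*K = -12*v + ((K + v)/(-1 + K))*K = -12*v + K*(K + v)/(-1 + K))
55 + j(-11, x(4, -2 + 2))*(-156) = 55 + (((-2 + (-2 + 2)*4)² + 12*(-11) - 11*(-2 + (-2 + 2)*4)*(-11))/(-1 + (-2 + (-2 + 2)*4)))*(-156) = 55 + (((-2 + 0*4)² - 132 - 11*(-2 + 0*4)*(-11))/(-1 + (-2 + 0*4)))*(-156) = 55 + (((-2 + 0)² - 132 - 11*(-2 + 0)*(-11))/(-1 + (-2 + 0)))*(-156) = 55 + (((-2)² - 132 - 11*(-2)*(-11))/(-1 - 2))*(-156) = 55 + ((4 - 132 - 242)/(-3))*(-156) = 55 - ⅓*(-370)*(-156) = 55 + (370/3)*(-156) = 55 - 19240 = -19185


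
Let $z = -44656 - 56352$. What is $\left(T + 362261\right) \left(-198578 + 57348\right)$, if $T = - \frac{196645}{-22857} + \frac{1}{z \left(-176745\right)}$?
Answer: $- \frac{231973557169985398771019}{4533980287208} \approx -5.1163 \cdot 10^{10}$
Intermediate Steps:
$z = -101008$ ($z = -44656 - 56352 = -101008$)
$T = \frac{390070680134673}{45339802872080}$ ($T = - \frac{196645}{-22857} + \frac{1}{\left(-101008\right) \left(-176745\right)} = \left(-196645\right) \left(- \frac{1}{22857}\right) - - \frac{1}{17852658960} = \frac{196645}{22857} + \frac{1}{17852658960} = \frac{390070680134673}{45339802872080} \approx 8.6033$)
$\left(T + 362261\right) \left(-198578 + 57348\right) = \left(\frac{390070680134673}{45339802872080} + 362261\right) \left(-198578 + 57348\right) = \frac{16425232398922707553}{45339802872080} \left(-141230\right) = - \frac{231973557169985398771019}{4533980287208}$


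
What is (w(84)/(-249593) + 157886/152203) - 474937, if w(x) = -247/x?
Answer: -1515548907828830759/3191059483836 ≈ -4.7494e+5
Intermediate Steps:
(w(84)/(-249593) + 157886/152203) - 474937 = (-247/84/(-249593) + 157886/152203) - 474937 = (-247*1/84*(-1/249593) + 157886*(1/152203)) - 474937 = (-247/84*(-1/249593) + 157886/152203) - 474937 = (247/20965812 + 157886/152203) - 474937 = 3310245787573/3191059483836 - 474937 = -1515548907828830759/3191059483836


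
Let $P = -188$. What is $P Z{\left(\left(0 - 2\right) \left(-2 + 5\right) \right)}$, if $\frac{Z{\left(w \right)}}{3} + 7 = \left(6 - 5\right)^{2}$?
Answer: $3384$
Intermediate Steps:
$Z{\left(w \right)} = -18$ ($Z{\left(w \right)} = -21 + 3 \left(6 - 5\right)^{2} = -21 + 3 \cdot 1^{2} = -21 + 3 \cdot 1 = -21 + 3 = -18$)
$P Z{\left(\left(0 - 2\right) \left(-2 + 5\right) \right)} = \left(-188\right) \left(-18\right) = 3384$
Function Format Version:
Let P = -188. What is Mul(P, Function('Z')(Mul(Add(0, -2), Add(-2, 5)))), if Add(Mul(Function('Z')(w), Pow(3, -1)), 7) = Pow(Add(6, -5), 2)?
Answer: 3384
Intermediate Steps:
Function('Z')(w) = -18 (Function('Z')(w) = Add(-21, Mul(3, Pow(Add(6, -5), 2))) = Add(-21, Mul(3, Pow(1, 2))) = Add(-21, Mul(3, 1)) = Add(-21, 3) = -18)
Mul(P, Function('Z')(Mul(Add(0, -2), Add(-2, 5)))) = Mul(-188, -18) = 3384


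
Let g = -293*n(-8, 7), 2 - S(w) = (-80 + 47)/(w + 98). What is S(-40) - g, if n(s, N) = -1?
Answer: -16845/58 ≈ -290.43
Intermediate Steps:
S(w) = 2 + 33/(98 + w) (S(w) = 2 - (-80 + 47)/(w + 98) = 2 - (-33)/(98 + w) = 2 + 33/(98 + w))
g = 293 (g = -293*(-1) = 293)
S(-40) - g = (229 + 2*(-40))/(98 - 40) - 1*293 = (229 - 80)/58 - 293 = (1/58)*149 - 293 = 149/58 - 293 = -16845/58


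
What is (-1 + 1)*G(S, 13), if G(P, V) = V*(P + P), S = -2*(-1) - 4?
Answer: 0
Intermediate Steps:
S = -2 (S = 2 - 4 = -2)
G(P, V) = 2*P*V (G(P, V) = V*(2*P) = 2*P*V)
(-1 + 1)*G(S, 13) = (-1 + 1)*(2*(-2)*13) = 0*(-52) = 0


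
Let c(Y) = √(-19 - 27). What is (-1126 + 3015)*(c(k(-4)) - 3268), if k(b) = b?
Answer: -6173252 + 1889*I*√46 ≈ -6.1732e+6 + 12812.0*I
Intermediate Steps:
c(Y) = I*√46 (c(Y) = √(-46) = I*√46)
(-1126 + 3015)*(c(k(-4)) - 3268) = (-1126 + 3015)*(I*√46 - 3268) = 1889*(-3268 + I*√46) = -6173252 + 1889*I*√46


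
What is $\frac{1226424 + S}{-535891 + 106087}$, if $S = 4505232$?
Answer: $- \frac{477638}{35817} \approx -13.336$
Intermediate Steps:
$\frac{1226424 + S}{-535891 + 106087} = \frac{1226424 + 4505232}{-535891 + 106087} = \frac{5731656}{-429804} = 5731656 \left(- \frac{1}{429804}\right) = - \frac{477638}{35817}$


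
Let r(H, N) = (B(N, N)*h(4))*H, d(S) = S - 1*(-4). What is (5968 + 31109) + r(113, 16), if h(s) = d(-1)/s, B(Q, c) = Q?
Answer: 38433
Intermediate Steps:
d(S) = 4 + S (d(S) = S + 4 = 4 + S)
h(s) = 3/s (h(s) = (4 - 1)/s = 3/s)
r(H, N) = 3*H*N/4 (r(H, N) = (N*(3/4))*H = (3*N/4)*H = 3*H*N/4)
(5968 + 31109) + r(113, 16) = (5968 + 31109) + (3/4)*113*16 = 37077 + 1356 = 38433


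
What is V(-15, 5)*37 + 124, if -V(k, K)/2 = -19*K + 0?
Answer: 7154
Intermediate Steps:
V(k, K) = 38*K (V(k, K) = -2*(-19*K + 0) = -(-38)*K = 38*K)
V(-15, 5)*37 + 124 = (38*5)*37 + 124 = 190*37 + 124 = 7030 + 124 = 7154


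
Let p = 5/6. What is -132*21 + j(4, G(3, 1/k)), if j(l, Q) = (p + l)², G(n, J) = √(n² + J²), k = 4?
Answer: -98951/36 ≈ -2748.6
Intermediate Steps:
p = ⅚ (p = 5*(⅙) = ⅚ ≈ 0.83333)
G(n, J) = √(J² + n²)
j(l, Q) = (⅚ + l)²
-132*21 + j(4, G(3, 1/k)) = -132*21 + (5 + 6*4)²/36 = -2772 + (5 + 24)²/36 = -2772 + (1/36)*29² = -2772 + (1/36)*841 = -2772 + 841/36 = -98951/36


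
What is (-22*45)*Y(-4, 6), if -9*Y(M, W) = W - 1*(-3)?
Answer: 990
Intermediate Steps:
Y(M, W) = -⅓ - W/9 (Y(M, W) = -(W - 1*(-3))/9 = -(W + 3)/9 = -(3 + W)/9 = -⅓ - W/9)
(-22*45)*Y(-4, 6) = (-22*45)*(-⅓ - ⅑*6) = -990*(-⅓ - ⅔) = -990*(-1) = 990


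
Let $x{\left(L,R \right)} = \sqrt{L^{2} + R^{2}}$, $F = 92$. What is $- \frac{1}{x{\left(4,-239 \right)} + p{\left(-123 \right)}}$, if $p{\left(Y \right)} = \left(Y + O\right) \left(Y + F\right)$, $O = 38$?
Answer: $- \frac{155}{405064} + \frac{\sqrt{57137}}{6886088} \approx -0.00034794$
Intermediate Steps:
$p{\left(Y \right)} = \left(38 + Y\right) \left(92 + Y\right)$ ($p{\left(Y \right)} = \left(Y + 38\right) \left(Y + 92\right) = \left(38 + Y\right) \left(92 + Y\right)$)
$- \frac{1}{x{\left(4,-239 \right)} + p{\left(-123 \right)}} = - \frac{1}{\sqrt{4^{2} + \left(-239\right)^{2}} + \left(3496 + \left(-123\right)^{2} + 130 \left(-123\right)\right)} = - \frac{1}{\sqrt{16 + 57121} + \left(3496 + 15129 - 15990\right)} = - \frac{1}{\sqrt{57137} + 2635} = - \frac{1}{2635 + \sqrt{57137}}$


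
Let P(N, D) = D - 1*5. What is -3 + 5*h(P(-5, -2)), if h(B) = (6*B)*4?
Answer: -843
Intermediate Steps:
P(N, D) = -5 + D (P(N, D) = D - 5 = -5 + D)
h(B) = 24*B
-3 + 5*h(P(-5, -2)) = -3 + 5*(24*(-5 - 2)) = -3 + 5*(24*(-7)) = -3 + 5*(-168) = -3 - 840 = -843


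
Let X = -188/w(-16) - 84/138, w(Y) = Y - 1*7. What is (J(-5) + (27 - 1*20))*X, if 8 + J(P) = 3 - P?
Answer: 1218/23 ≈ 52.957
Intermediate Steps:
J(P) = -5 - P (J(P) = -8 + (3 - P) = -5 - P)
w(Y) = -7 + Y (w(Y) = Y - 7 = -7 + Y)
X = 174/23 (X = -188/(-7 - 16) - 84/138 = -188/(-23) - 84*1/138 = -188*(-1/23) - 14/23 = 188/23 - 14/23 = 174/23 ≈ 7.5652)
(J(-5) + (27 - 1*20))*X = ((-5 - 1*(-5)) + (27 - 1*20))*(174/23) = ((-5 + 5) + (27 - 20))*(174/23) = (0 + 7)*(174/23) = 7*(174/23) = 1218/23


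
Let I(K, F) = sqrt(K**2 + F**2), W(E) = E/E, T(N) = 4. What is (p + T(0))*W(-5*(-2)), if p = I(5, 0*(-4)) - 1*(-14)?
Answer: 23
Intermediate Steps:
W(E) = 1
I(K, F) = sqrt(F**2 + K**2)
p = 19 (p = sqrt((0*(-4))**2 + 5**2) - 1*(-14) = sqrt(0**2 + 25) + 14 = sqrt(0 + 25) + 14 = sqrt(25) + 14 = 5 + 14 = 19)
(p + T(0))*W(-5*(-2)) = (19 + 4)*1 = 23*1 = 23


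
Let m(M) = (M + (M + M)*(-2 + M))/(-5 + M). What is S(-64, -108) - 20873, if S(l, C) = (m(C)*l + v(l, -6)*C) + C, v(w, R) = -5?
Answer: -796105/113 ≈ -7045.2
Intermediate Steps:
m(M) = (M + 2*M*(-2 + M))/(-5 + M) (m(M) = (M + (2*M)*(-2 + M))/(-5 + M) = (M + 2*M*(-2 + M))/(-5 + M))
S(l, C) = -4*C + C*l*(-3 + 2*C)/(-5 + C) (S(l, C) = ((C*(-3 + 2*C)/(-5 + C))*l - 5*C) + C = (C*l*(-3 + 2*C)/(-5 + C) - 5*C) + C = (-5*C + C*l*(-3 + 2*C)/(-5 + C)) + C = -4*C + C*l*(-3 + 2*C)/(-5 + C))
S(-64, -108) - 20873 = -108*(20 - 4*(-108) - 64*(-3 + 2*(-108)))/(-5 - 108) - 20873 = -108*(20 + 432 - 64*(-3 - 216))/(-113) - 20873 = -108*(-1/113)*(20 + 432 - 64*(-219)) - 20873 = -108*(-1/113)*(20 + 432 + 14016) - 20873 = -108*(-1/113)*14468 - 20873 = 1562544/113 - 20873 = -796105/113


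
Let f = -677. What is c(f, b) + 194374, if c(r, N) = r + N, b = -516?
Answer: 193181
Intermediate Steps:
c(r, N) = N + r
c(f, b) + 194374 = (-516 - 677) + 194374 = -1193 + 194374 = 193181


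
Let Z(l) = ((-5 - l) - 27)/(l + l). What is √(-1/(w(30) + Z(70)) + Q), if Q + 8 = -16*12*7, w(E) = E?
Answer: I*√5676381582/2049 ≈ 36.77*I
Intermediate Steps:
Z(l) = (-32 - l)/(2*l) (Z(l) = (-32 - l)/((2*l)) = (-32 - l)*(1/(2*l)) = (-32 - l)/(2*l))
Q = -1352 (Q = -8 - 16*12*7 = -8 - 192*7 = -8 - 1344 = -1352)
√(-1/(w(30) + Z(70)) + Q) = √(-1/(30 + (½)*(-32 - 1*70)/70) - 1352) = √(-1/(30 + (½)*(1/70)*(-32 - 70)) - 1352) = √(-1/(30 + (½)*(1/70)*(-102)) - 1352) = √(-1/(30 - 51/70) - 1352) = √(-1/2049/70 - 1352) = √(-1*70/2049 - 1352) = √(-70/2049 - 1352) = √(-2770318/2049) = I*√5676381582/2049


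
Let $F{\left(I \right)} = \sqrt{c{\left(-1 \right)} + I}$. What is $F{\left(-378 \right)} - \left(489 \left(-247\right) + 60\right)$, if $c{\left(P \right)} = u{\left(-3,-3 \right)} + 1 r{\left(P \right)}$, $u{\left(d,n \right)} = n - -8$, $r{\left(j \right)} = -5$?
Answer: $120723 + 3 i \sqrt{42} \approx 1.2072 \cdot 10^{5} + 19.442 i$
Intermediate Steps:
$u{\left(d,n \right)} = 8 + n$ ($u{\left(d,n \right)} = n + 8 = 8 + n$)
$c{\left(P \right)} = 0$ ($c{\left(P \right)} = \left(8 - 3\right) + 1 \left(-5\right) = 5 - 5 = 0$)
$F{\left(I \right)} = \sqrt{I}$ ($F{\left(I \right)} = \sqrt{0 + I} = \sqrt{I}$)
$F{\left(-378 \right)} - \left(489 \left(-247\right) + 60\right) = \sqrt{-378} - \left(489 \left(-247\right) + 60\right) = 3 i \sqrt{42} - \left(-120783 + 60\right) = 3 i \sqrt{42} - -120723 = 3 i \sqrt{42} + 120723 = 120723 + 3 i \sqrt{42}$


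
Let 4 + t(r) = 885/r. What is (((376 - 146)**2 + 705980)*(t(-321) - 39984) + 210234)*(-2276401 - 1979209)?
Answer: 13818958812949021620/107 ≈ 1.2915e+17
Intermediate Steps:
t(r) = -4 + 885/r
(((376 - 146)**2 + 705980)*(t(-321) - 39984) + 210234)*(-2276401 - 1979209) = (((376 - 146)**2 + 705980)*((-4 + 885/(-321)) - 39984) + 210234)*(-2276401 - 1979209) = ((230**2 + 705980)*((-4 + 885*(-1/321)) - 39984) + 210234)*(-4255610) = ((52900 + 705980)*((-4 - 295/107) - 39984) + 210234)*(-4255610) = (758880*(-723/107 - 39984) + 210234)*(-4255610) = (758880*(-4279011/107) + 210234)*(-4255610) = (-3247255867680/107 + 210234)*(-4255610) = -3247233372642/107*(-4255610) = 13818958812949021620/107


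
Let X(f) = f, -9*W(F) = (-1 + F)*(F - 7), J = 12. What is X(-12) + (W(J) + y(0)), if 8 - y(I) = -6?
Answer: -37/9 ≈ -4.1111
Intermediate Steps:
y(I) = 14 (y(I) = 8 - 1*(-6) = 8 + 6 = 14)
W(F) = -(-1 + F)*(-7 + F)/9 (W(F) = -(-1 + F)*(F - 7)/9 = -(-1 + F)*(-7 + F)/9)
X(-12) + (W(J) + y(0)) = -12 + ((-7/9 - ⅑*12² + (8/9)*12) + 14) = -12 + ((-7/9 - ⅑*144 + 32/3) + 14) = -12 + ((-7/9 - 16 + 32/3) + 14) = -12 + (-55/9 + 14) = -12 + 71/9 = -37/9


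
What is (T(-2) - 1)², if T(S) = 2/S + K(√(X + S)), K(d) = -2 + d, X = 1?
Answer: (4 - I)² ≈ 15.0 - 8.0*I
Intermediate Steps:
T(S) = -2 + √(1 + S) + 2/S (T(S) = 2/S + (-2 + √(1 + S)) = -2 + √(1 + S) + 2/S)
(T(-2) - 1)² = ((-2 + √(1 - 2) + 2/(-2)) - 1)² = ((-2 + √(-1) + 2*(-½)) - 1)² = ((-2 + I - 1) - 1)² = ((-3 + I) - 1)² = (-4 + I)²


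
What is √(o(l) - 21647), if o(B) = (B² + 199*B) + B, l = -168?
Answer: I*√27023 ≈ 164.39*I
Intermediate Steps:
o(B) = B² + 200*B
√(o(l) - 21647) = √(-168*(200 - 168) - 21647) = √(-168*32 - 21647) = √(-5376 - 21647) = √(-27023) = I*√27023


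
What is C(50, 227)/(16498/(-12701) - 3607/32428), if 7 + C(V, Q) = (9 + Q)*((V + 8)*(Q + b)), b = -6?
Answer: -415305890429716/193603217 ≈ -2.1451e+6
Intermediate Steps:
C(V, Q) = -7 + (-6 + Q)*(8 + V)*(9 + Q) (C(V, Q) = -7 + (9 + Q)*((V + 8)*(Q - 6)) = -7 + (9 + Q)*((8 + V)*(-6 + Q)) = -7 + (9 + Q)*((-6 + Q)*(8 + V)) = -7 + (-6 + Q)*(8 + V)*(9 + Q))
C(50, 227)/(16498/(-12701) - 3607/32428) = (-439 - 54*50 + 8*227² + 24*227 + 50*227² + 3*227*50)/(16498/(-12701) - 3607/32428) = (-439 - 2700 + 8*51529 + 5448 + 50*51529 + 34050)/(16498*(-1/12701) - 3607*1/32428) = (-439 - 2700 + 412232 + 5448 + 2576450 + 34050)/(-16498/12701 - 3607/32428) = 3025041/(-580809651/411868028) = 3025041*(-411868028/580809651) = -415305890429716/193603217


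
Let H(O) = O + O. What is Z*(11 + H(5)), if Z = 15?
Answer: 315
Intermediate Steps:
H(O) = 2*O
Z*(11 + H(5)) = 15*(11 + 2*5) = 15*(11 + 10) = 15*21 = 315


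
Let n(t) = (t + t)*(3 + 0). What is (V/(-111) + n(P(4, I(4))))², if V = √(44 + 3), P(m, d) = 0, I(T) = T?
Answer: 47/12321 ≈ 0.0038146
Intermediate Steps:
V = √47 ≈ 6.8557
n(t) = 6*t (n(t) = (2*t)*3 = 6*t)
(V/(-111) + n(P(4, I(4))))² = (√47/(-111) + 6*0)² = (√47*(-1/111) + 0)² = (-√47/111 + 0)² = (-√47/111)² = 47/12321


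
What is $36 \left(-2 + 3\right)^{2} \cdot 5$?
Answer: $180$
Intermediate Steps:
$36 \left(-2 + 3\right)^{2} \cdot 5 = 36 \cdot 1^{2} \cdot 5 = 36 \cdot 1 \cdot 5 = 36 \cdot 5 = 180$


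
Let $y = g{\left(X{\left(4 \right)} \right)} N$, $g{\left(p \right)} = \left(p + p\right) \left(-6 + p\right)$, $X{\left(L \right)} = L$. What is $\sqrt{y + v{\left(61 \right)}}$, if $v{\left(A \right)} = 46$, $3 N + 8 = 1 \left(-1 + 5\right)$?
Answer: $\frac{\sqrt{606}}{3} \approx 8.2057$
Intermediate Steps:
$N = - \frac{4}{3}$ ($N = - \frac{8}{3} + \frac{1 \left(-1 + 5\right)}{3} = - \frac{8}{3} + \frac{1 \cdot 4}{3} = - \frac{8}{3} + \frac{1}{3} \cdot 4 = - \frac{8}{3} + \frac{4}{3} = - \frac{4}{3} \approx -1.3333$)
$g{\left(p \right)} = 2 p \left(-6 + p\right)$
$y = \frac{64}{3}$ ($y = 2 \cdot 4 \left(-6 + 4\right) \left(- \frac{4}{3}\right) = 2 \cdot 4 \left(-2\right) \left(- \frac{4}{3}\right) = \left(-16\right) \left(- \frac{4}{3}\right) = \frac{64}{3} \approx 21.333$)
$\sqrt{y + v{\left(61 \right)}} = \sqrt{\frac{64}{3} + 46} = \sqrt{\frac{202}{3}} = \frac{\sqrt{606}}{3}$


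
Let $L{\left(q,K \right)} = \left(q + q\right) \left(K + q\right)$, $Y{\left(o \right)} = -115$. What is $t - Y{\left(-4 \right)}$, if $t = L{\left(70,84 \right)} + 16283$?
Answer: $37958$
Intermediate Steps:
$L{\left(q,K \right)} = 2 q \left(K + q\right)$
$t = 37843$ ($t = 2 \cdot 70 \left(84 + 70\right) + 16283 = 2 \cdot 70 \cdot 154 + 16283 = 21560 + 16283 = 37843$)
$t - Y{\left(-4 \right)} = 37843 - -115 = 37843 + 115 = 37958$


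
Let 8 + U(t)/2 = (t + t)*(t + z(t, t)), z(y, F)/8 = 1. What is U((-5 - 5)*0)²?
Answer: 256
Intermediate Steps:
z(y, F) = 8 (z(y, F) = 8*1 = 8)
U(t) = -16 + 4*t*(8 + t) (U(t) = -16 + 2*((t + t)*(t + 8)) = -16 + 2*((2*t)*(8 + t)) = -16 + 2*(2*t*(8 + t)) = -16 + 4*t*(8 + t))
U((-5 - 5)*0)² = (-16 + 4*((-5 - 5)*0)² + 32*((-5 - 5)*0))² = (-16 + 4*(-10*0)² + 32*(-10*0))² = (-16 + 4*0² + 32*0)² = (-16 + 4*0 + 0)² = (-16 + 0 + 0)² = (-16)² = 256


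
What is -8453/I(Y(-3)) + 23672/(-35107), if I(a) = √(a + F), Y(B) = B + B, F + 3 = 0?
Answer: -23672/35107 + 8453*I/3 ≈ -0.67428 + 2817.7*I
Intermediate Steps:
F = -3 (F = -3 + 0 = -3)
Y(B) = 2*B
I(a) = √(-3 + a) (I(a) = √(a - 3) = √(-3 + a))
-8453/I(Y(-3)) + 23672/(-35107) = -8453/√(-3 + 2*(-3)) + 23672/(-35107) = -8453/√(-3 - 6) + 23672*(-1/35107) = -8453*(-I/3) - 23672/35107 = -(-8453)*I/3 - 23672/35107 = 8453*I/3 - 23672/35107 = -23672/35107 + 8453*I/3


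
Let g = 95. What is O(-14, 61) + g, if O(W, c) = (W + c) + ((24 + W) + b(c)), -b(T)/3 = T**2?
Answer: -11011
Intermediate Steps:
b(T) = -3*T**2
O(W, c) = 24 + c - 3*c**2 + 2*W (O(W, c) = (W + c) + ((24 + W) - 3*c**2) = (W + c) + (24 + W - 3*c**2) = 24 + c - 3*c**2 + 2*W)
O(-14, 61) + g = (24 + 61 - 3*61**2 + 2*(-14)) + 95 = (24 + 61 - 3*3721 - 28) + 95 = (24 + 61 - 11163 - 28) + 95 = -11106 + 95 = -11011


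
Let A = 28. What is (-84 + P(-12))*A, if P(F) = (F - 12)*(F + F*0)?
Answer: 5712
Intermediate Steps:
P(F) = F*(-12 + F) (P(F) = (-12 + F)*(F + 0) = (-12 + F)*F = F*(-12 + F))
(-84 + P(-12))*A = (-84 - 12*(-12 - 12))*28 = (-84 - 12*(-24))*28 = (-84 + 288)*28 = 204*28 = 5712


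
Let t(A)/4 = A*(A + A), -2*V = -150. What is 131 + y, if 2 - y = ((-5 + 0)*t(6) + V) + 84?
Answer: 1414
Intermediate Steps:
V = 75 (V = -½*(-150) = 75)
t(A) = 8*A² (t(A) = 4*(A*(A + A)) = 4*(A*(2*A)) = 4*(2*A²) = 8*A²)
y = 1283 (y = 2 - (((-5 + 0)*(8*6²) + 75) + 84) = 2 - ((-40*36 + 75) + 84) = 2 - ((-5*288 + 75) + 84) = 2 - ((-1440 + 75) + 84) = 2 - (-1365 + 84) = 2 - 1*(-1281) = 2 + 1281 = 1283)
131 + y = 131 + 1283 = 1414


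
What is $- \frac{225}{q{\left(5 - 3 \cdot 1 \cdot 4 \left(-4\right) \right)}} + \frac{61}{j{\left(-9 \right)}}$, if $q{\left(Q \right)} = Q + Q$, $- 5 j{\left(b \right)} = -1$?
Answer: $\frac{32105}{106} \approx 302.88$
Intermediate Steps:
$j{\left(b \right)} = \frac{1}{5}$ ($j{\left(b \right)} = \left(- \frac{1}{5}\right) \left(-1\right) = \frac{1}{5}$)
$q{\left(Q \right)} = 2 Q$
$- \frac{225}{q{\left(5 - 3 \cdot 1 \cdot 4 \left(-4\right) \right)}} + \frac{61}{j{\left(-9 \right)}} = - \frac{225}{2 \left(5 - 3 \cdot 1 \cdot 4 \left(-4\right)\right)} + 61 \frac{1}{\frac{1}{5}} = - \frac{225}{2 \left(5 - 3 \cdot 4 \left(-4\right)\right)} + 61 \cdot 5 = - \frac{225}{2 \left(5 - -48\right)} + 305 = - \frac{225}{2 \left(5 + 48\right)} + 305 = - \frac{225}{2 \cdot 53} + 305 = - \frac{225}{106} + 305 = \frac{32105}{106}$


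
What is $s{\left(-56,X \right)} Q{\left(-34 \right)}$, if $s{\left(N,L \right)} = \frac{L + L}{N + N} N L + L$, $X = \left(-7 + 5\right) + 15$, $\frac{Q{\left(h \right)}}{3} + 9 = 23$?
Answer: $7644$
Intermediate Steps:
$Q{\left(h \right)} = 42$ ($Q{\left(h \right)} = -27 + 3 \cdot 23 = -27 + 69 = 42$)
$X = 13$ ($X = -2 + 15 = 13$)
$s{\left(N,L \right)} = L + L^{2}$ ($s{\left(N,L \right)} = \frac{2 L}{2 N} N L + L = 2 L \frac{1}{2 N} N L + L = \frac{L}{N} N L + L = L L + L = L^{2} + L = L + L^{2}$)
$s{\left(-56,X \right)} Q{\left(-34 \right)} = 13 \left(1 + 13\right) 42 = 13 \cdot 14 \cdot 42 = 182 \cdot 42 = 7644$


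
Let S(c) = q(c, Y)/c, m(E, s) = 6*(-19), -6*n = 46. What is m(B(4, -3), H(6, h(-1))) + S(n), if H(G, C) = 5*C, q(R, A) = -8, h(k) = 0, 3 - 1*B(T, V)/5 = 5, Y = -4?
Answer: -2598/23 ≈ -112.96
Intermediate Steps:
n = -23/3 (n = -1/6*46 = -23/3 ≈ -7.6667)
B(T, V) = -10 (B(T, V) = 15 - 5*5 = 15 - 25 = -10)
m(E, s) = -114
S(c) = -8/c
m(B(4, -3), H(6, h(-1))) + S(n) = -114 - 8/(-23/3) = -114 - 8*(-3/23) = -114 + 24/23 = -2598/23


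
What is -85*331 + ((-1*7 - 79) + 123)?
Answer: -28098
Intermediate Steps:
-85*331 + ((-1*7 - 79) + 123) = -28135 + ((-7 - 79) + 123) = -28135 + (-86 + 123) = -28135 + 37 = -28098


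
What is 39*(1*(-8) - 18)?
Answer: -1014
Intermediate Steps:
39*(1*(-8) - 18) = 39*(-8 - 18) = 39*(-26) = -1014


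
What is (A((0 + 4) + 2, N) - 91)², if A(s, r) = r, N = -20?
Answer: 12321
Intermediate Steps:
(A((0 + 4) + 2, N) - 91)² = (-20 - 91)² = (-111)² = 12321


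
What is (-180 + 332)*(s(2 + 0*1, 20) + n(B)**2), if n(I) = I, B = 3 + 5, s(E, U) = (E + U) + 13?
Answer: 15048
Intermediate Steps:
s(E, U) = 13 + E + U
B = 8
(-180 + 332)*(s(2 + 0*1, 20) + n(B)**2) = (-180 + 332)*((13 + (2 + 0*1) + 20) + 8**2) = 152*((13 + (2 + 0) + 20) + 64) = 152*((13 + 2 + 20) + 64) = 152*(35 + 64) = 152*99 = 15048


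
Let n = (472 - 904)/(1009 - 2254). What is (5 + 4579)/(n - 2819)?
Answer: -1902360/1169741 ≈ -1.6263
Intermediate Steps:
n = 144/415 (n = -432/(-1245) = -432*(-1/1245) = 144/415 ≈ 0.34699)
(5 + 4579)/(n - 2819) = (5 + 4579)/(144/415 - 2819) = 4584/(-1169741/415) = 4584*(-415/1169741) = -1902360/1169741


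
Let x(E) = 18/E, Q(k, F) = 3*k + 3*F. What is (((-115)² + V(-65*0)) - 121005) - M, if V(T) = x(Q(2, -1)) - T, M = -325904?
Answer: 218130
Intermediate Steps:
Q(k, F) = 3*F + 3*k
V(T) = 6 - T (V(T) = 18/(3*(-1) + 3*2) - T = 18/(-3 + 6) - T = 18/3 - T = 18*(⅓) - T = 6 - T)
(((-115)² + V(-65*0)) - 121005) - M = (((-115)² + (6 - (-65)*0)) - 121005) - 1*(-325904) = ((13225 + (6 - 1*0)) - 121005) + 325904 = ((13225 + (6 + 0)) - 121005) + 325904 = ((13225 + 6) - 121005) + 325904 = (13231 - 121005) + 325904 = -107774 + 325904 = 218130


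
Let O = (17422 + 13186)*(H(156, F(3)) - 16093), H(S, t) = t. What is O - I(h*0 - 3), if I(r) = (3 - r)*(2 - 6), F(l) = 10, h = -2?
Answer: -492268440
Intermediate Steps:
I(r) = -12 + 4*r (I(r) = (3 - r)*(-4) = -12 + 4*r)
O = -492268464 (O = (17422 + 13186)*(10 - 16093) = 30608*(-16083) = -492268464)
O - I(h*0 - 3) = -492268464 - (-12 + 4*(-2*0 - 3)) = -492268464 - (-12 + 4*(0 - 3)) = -492268464 - (-12 + 4*(-3)) = -492268464 - (-12 - 12) = -492268464 - 1*(-24) = -492268464 + 24 = -492268440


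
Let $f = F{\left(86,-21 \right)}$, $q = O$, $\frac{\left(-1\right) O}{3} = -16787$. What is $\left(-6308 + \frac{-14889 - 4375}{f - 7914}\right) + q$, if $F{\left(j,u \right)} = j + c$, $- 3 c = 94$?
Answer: $\frac{519369713}{11789} \approx 44055.0$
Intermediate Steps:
$c = - \frac{94}{3}$ ($c = \left(- \frac{1}{3}\right) 94 = - \frac{94}{3} \approx -31.333$)
$O = 50361$ ($O = \left(-3\right) \left(-16787\right) = 50361$)
$q = 50361$
$F{\left(j,u \right)} = - \frac{94}{3} + j$ ($F{\left(j,u \right)} = j - \frac{94}{3} = - \frac{94}{3} + j$)
$f = \frac{164}{3}$ ($f = - \frac{94}{3} + 86 = \frac{164}{3} \approx 54.667$)
$\left(-6308 + \frac{-14889 - 4375}{f - 7914}\right) + q = \left(-6308 + \frac{-14889 - 4375}{\frac{164}{3} - 7914}\right) + 50361 = \left(-6308 - \frac{19264}{- \frac{23578}{3}}\right) + 50361 = \left(-6308 - - \frac{28896}{11789}\right) + 50361 = \left(-6308 + \frac{28896}{11789}\right) + 50361 = - \frac{74336116}{11789} + 50361 = \frac{519369713}{11789}$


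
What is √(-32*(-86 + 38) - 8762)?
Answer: I*√7226 ≈ 85.006*I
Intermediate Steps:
√(-32*(-86 + 38) - 8762) = √(-32*(-48) - 8762) = √(1536 - 8762) = √(-7226) = I*√7226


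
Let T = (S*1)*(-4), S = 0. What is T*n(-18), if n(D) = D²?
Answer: 0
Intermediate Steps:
T = 0 (T = (0*1)*(-4) = 0*(-4) = 0)
T*n(-18) = 0*(-18)² = 0*324 = 0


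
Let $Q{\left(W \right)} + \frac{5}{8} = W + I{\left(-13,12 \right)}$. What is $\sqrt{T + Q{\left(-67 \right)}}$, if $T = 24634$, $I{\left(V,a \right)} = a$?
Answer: $\frac{\sqrt{393254}}{4} \approx 156.77$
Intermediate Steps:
$Q{\left(W \right)} = \frac{91}{8} + W$ ($Q{\left(W \right)} = - \frac{5}{8} + \left(W + 12\right) = - \frac{5}{8} + \left(12 + W\right) = \frac{91}{8} + W$)
$\sqrt{T + Q{\left(-67 \right)}} = \sqrt{24634 + \left(\frac{91}{8} - 67\right)} = \sqrt{24634 - \frac{445}{8}} = \sqrt{\frac{196627}{8}} = \frac{\sqrt{393254}}{4}$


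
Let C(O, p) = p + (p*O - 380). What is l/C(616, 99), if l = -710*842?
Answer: -597820/60703 ≈ -9.8483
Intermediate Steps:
C(O, p) = -380 + p + O*p (C(O, p) = p + (O*p - 380) = p + (-380 + O*p) = -380 + p + O*p)
l = -597820
l/C(616, 99) = -597820/(-380 + 99 + 616*99) = -597820/(-380 + 99 + 60984) = -597820/60703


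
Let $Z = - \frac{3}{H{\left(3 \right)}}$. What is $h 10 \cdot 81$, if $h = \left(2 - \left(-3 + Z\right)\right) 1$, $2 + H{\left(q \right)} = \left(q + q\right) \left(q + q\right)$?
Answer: $\frac{70065}{17} \approx 4121.5$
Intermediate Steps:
$H{\left(q \right)} = -2 + 4 q^{2}$ ($H{\left(q \right)} = -2 + \left(q + q\right) \left(q + q\right) = -2 + 2 q 2 q = -2 + 4 q^{2}$)
$Z = - \frac{3}{34}$ ($Z = - \frac{3}{-2 + 4 \cdot 3^{2}} = - \frac{3}{-2 + 4 \cdot 9} = - \frac{3}{-2 + 36} = - \frac{3}{34} \approx -0.088235$)
$h = \frac{173}{34}$ ($h = \left(2 + \left(3 - - \frac{3}{34}\right)\right) 1 = \left(2 + \left(3 + \frac{3}{34}\right)\right) 1 = \left(2 + \frac{105}{34}\right) 1 = \frac{173}{34} \cdot 1 = \frac{173}{34} \approx 5.0882$)
$h 10 \cdot 81 = \frac{173}{34} \cdot 10 \cdot 81 = \frac{865}{17} \cdot 81 = \frac{70065}{17}$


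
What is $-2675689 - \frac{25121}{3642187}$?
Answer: $- \frac{9745359716964}{3642187} \approx -2.6757 \cdot 10^{6}$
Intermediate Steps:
$-2675689 - \frac{25121}{3642187} = - \frac{9745359716964}{3642187}$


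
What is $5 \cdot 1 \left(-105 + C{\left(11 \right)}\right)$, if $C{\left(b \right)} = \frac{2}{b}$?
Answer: $- \frac{5765}{11} \approx -524.09$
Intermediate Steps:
$5 \cdot 1 \left(-105 + C{\left(11 \right)}\right) = 5 \cdot 1 \left(-105 + \frac{2}{11}\right) = 5 \left(-105 + 2 \cdot \frac{1}{11}\right) = 5 \left(-105 + \frac{2}{11}\right) = 5 \left(- \frac{1153}{11}\right) = - \frac{5765}{11}$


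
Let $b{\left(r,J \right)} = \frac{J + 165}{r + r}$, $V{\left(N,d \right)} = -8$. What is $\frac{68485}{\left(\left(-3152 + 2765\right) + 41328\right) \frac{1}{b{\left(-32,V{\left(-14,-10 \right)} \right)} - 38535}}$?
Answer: $- \frac{168911198545}{2620224} \approx -64464.0$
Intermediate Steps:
$b{\left(r,J \right)} = \frac{165 + J}{2 r}$
$\frac{68485}{\left(\left(-3152 + 2765\right) + 41328\right) \frac{1}{b{\left(-32,V{\left(-14,-10 \right)} \right)} - 38535}} = \frac{68485}{\left(\left(-3152 + 2765\right) + 41328\right) \frac{1}{\frac{165 - 8}{2 \left(-32\right)} - 38535}} = \frac{68485}{\left(-387 + 41328\right) \frac{1}{\frac{1}{2} \left(- \frac{1}{32}\right) 157 - 38535}} = \frac{68485}{40941 \frac{1}{- \frac{157}{64} - 38535}} = \frac{68485}{40941 \frac{1}{- \frac{2466397}{64}}} = \frac{68485}{40941 \left(- \frac{64}{2466397}\right)} = \frac{68485}{- \frac{2620224}{2466397}} = 68485 \left(- \frac{2466397}{2620224}\right) = - \frac{168911198545}{2620224}$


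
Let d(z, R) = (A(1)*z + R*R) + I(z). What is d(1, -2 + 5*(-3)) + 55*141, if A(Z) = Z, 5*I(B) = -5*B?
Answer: 8044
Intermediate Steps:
I(B) = -B (I(B) = (-5*B)/5 = -B)
d(z, R) = R**2 (d(z, R) = (1*z + R*R) - z = (z + R**2) - z = R**2)
d(1, -2 + 5*(-3)) + 55*141 = (-2 + 5*(-3))**2 + 55*141 = (-2 - 15)**2 + 7755 = (-17)**2 + 7755 = 289 + 7755 = 8044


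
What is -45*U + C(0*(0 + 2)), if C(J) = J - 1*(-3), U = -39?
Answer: 1758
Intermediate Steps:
C(J) = 3 + J (C(J) = J + 3 = 3 + J)
-45*U + C(0*(0 + 2)) = -45*(-39) + (3 + 0*(0 + 2)) = 1755 + (3 + 0*2) = 1755 + (3 + 0) = 1755 + 3 = 1758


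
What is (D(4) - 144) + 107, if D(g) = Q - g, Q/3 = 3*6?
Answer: 13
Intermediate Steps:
Q = 54 (Q = 3*(3*6) = 3*18 = 54)
D(g) = 54 - g
(D(4) - 144) + 107 = ((54 - 1*4) - 144) + 107 = ((54 - 4) - 144) + 107 = (50 - 144) + 107 = -94 + 107 = 13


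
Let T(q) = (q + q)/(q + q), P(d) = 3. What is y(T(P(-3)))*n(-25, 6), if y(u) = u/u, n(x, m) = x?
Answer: -25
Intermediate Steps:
T(q) = 1 (T(q) = (2*q)/((2*q)) = (2*q)*(1/(2*q)) = 1)
y(u) = 1
y(T(P(-3)))*n(-25, 6) = 1*(-25) = -25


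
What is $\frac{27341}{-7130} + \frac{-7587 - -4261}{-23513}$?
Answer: $- \frac{619154553}{167647690} \approx -3.6932$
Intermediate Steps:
$\frac{27341}{-7130} + \frac{-7587 - -4261}{-23513} = 27341 \left(- \frac{1}{7130}\right) + \left(-7587 + 4261\right) \left(- \frac{1}{23513}\right) = - \frac{27341}{7130} - - \frac{3326}{23513} = - \frac{27341}{7130} + \frac{3326}{23513} = - \frac{619154553}{167647690}$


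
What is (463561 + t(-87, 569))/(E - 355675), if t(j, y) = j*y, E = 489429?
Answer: 207029/66877 ≈ 3.0957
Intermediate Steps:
(463561 + t(-87, 569))/(E - 355675) = (463561 - 87*569)/(489429 - 355675) = (463561 - 49503)/133754 = 414058*(1/133754) = 207029/66877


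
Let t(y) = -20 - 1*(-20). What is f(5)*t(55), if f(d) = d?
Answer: 0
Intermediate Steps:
t(y) = 0 (t(y) = -20 + 20 = 0)
f(5)*t(55) = 5*0 = 0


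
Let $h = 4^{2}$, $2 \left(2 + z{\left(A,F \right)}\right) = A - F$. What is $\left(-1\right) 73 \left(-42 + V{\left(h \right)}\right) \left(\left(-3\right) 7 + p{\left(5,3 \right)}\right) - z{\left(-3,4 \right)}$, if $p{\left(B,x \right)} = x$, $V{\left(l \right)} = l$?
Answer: $- \frac{68317}{2} \approx -34159.0$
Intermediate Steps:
$z{\left(A,F \right)} = -2 + \frac{A}{2} - \frac{F}{2}$ ($z{\left(A,F \right)} = -2 + \frac{A - F}{2} = -2 + \left(\frac{A}{2} - \frac{F}{2}\right) = -2 + \frac{A}{2} - \frac{F}{2}$)
$h = 16$
$\left(-1\right) 73 \left(-42 + V{\left(h \right)}\right) \left(\left(-3\right) 7 + p{\left(5,3 \right)}\right) - z{\left(-3,4 \right)} = \left(-1\right) 73 \left(-42 + 16\right) \left(\left(-3\right) 7 + 3\right) - \left(-2 + \frac{1}{2} \left(-3\right) - 2\right) = - 73 \left(- 26 \left(-21 + 3\right)\right) - \left(-2 - \frac{3}{2} - 2\right) = - 73 \left(\left(-26\right) \left(-18\right)\right) - - \frac{11}{2} = \left(-73\right) 468 + \frac{11}{2} = -34164 + \frac{11}{2} = - \frac{68317}{2}$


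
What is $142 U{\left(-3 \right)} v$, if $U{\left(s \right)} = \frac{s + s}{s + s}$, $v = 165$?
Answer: $23430$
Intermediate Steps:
$U{\left(s \right)} = 1$ ($U{\left(s \right)} = \frac{2 s}{2 s} = 2 s \frac{1}{2 s} = 1$)
$142 U{\left(-3 \right)} v = 142 \cdot 1 \cdot 165 = 142 \cdot 165 = 23430$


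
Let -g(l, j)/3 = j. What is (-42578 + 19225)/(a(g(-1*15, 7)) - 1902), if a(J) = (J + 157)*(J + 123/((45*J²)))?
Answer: 154480095/31468594 ≈ 4.9090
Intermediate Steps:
g(l, j) = -3*j
a(J) = (157 + J)*(J + 41/(15*J²)) (a(J) = (157 + J)*(J + 123*(1/(45*J²))) = (157 + J)*(J + 41/(15*J²)))
(-42578 + 19225)/(a(g(-1*15, 7)) - 1902) = (-42578 + 19225)/((6437 + 41*(-3*7) + 15*(-3*7)³*(157 - 3*7))/(15*(-3*7)²) - 1902) = -23353/((1/15)*(6437 + 41*(-21) + 15*(-21)³*(157 - 21))/(-21)² - 1902) = -23353/((1/15)*(1/441)*(6437 - 861 + 15*(-9261)*136) - 1902) = -23353/((1/15)*(1/441)*(6437 - 861 - 18892440) - 1902) = -23353/((1/15)*(1/441)*(-18886864) - 1902) = -23353/(-18886864/6615 - 1902) = -23353/(-31468594/6615) = -23353*(-6615/31468594) = 154480095/31468594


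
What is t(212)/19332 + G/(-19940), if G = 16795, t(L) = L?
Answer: -16022683/19274004 ≈ -0.83131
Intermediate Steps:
t(212)/19332 + G/(-19940) = 212/19332 + 16795/(-19940) = 212*(1/19332) + 16795*(-1/19940) = 53/4833 - 3359/3988 = -16022683/19274004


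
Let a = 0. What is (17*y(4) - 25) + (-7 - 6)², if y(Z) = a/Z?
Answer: 144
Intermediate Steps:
y(Z) = 0 (y(Z) = 0/Z = 0)
(17*y(4) - 25) + (-7 - 6)² = (17*0 - 25) + (-7 - 6)² = (0 - 25) + (-13)² = -25 + 169 = 144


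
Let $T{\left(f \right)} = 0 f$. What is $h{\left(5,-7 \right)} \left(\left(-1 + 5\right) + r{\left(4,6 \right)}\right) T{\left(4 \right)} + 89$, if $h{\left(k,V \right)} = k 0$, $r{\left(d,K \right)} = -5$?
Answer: $89$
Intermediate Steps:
$T{\left(f \right)} = 0$
$h{\left(k,V \right)} = 0$
$h{\left(5,-7 \right)} \left(\left(-1 + 5\right) + r{\left(4,6 \right)}\right) T{\left(4 \right)} + 89 = 0 \left(\left(-1 + 5\right) - 5\right) 0 + 89 = 0 \left(4 - 5\right) 0 + 89 = 0 \left(\left(-1\right) 0\right) + 89 = 0 \cdot 0 + 89 = 0 + 89 = 89$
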